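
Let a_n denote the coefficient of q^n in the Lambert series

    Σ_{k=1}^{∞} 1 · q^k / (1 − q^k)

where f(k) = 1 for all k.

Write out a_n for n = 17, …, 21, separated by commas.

n=17: 17·1 1·17  f→[1+1]=2
n=18: 18·1 9·2 6·3 3·6 2·9 1·18  f→[1+1+1+1+1+1]=6
q^19  k|19↦f(k): 1:1 19:1  a_19=2
d|20:{1,2,4,5,10,20}  Σf=1+1+1+1+1+1=6
q^21  k|21↦f(k): 1:1 3:1 7:1 21:1  a_21=4

2, 6, 2, 6, 4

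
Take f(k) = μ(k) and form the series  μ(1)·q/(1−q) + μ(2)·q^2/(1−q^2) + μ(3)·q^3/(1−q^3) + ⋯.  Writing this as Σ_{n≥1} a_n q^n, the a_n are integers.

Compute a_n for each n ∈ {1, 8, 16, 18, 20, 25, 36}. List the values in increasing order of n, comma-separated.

1, 0, 0, 0, 0, 0, 0

d|1:{1}  Σμ=1=1
n=8: 1·8 2·4 4·2 8·1  μ→[1+(-1)+0+0]=0
[q^16] μ(1)=1,μ(2)=-1,μ(4)=0,μ(8)=0,μ(16)=0 ⇒ 0
n=18: 18·1 9·2 6·3 3·6 2·9 1·18  μ→[0+0+1+(-1)+(-1)+1]=0
[q^20] μ(1)=1,μ(2)=-1,μ(4)=0,μ(5)=-1,μ(10)=1,μ(20)=0 ⇒ 0
[q^25] μ(1)=1,μ(5)=-1,μ(25)=0 ⇒ 0
n=36: 1·36 2·18 3·12 4·9 6·6 9·4 12·3 18·2 36·1  μ→[1+(-1)+(-1)+0+1+0+0+0+0]=0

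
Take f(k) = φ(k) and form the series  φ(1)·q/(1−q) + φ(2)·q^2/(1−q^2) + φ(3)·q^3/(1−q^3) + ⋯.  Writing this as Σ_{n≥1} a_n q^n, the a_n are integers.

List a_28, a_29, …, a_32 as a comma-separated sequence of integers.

n=28: 28·1 14·2 7·4 4·7 2·14 1·28  φ→[12+6+6+2+1+1]=28
[q^29] φ(1)=1,φ(29)=28 ⇒ 29
[q^30] φ(1)=1,φ(2)=1,φ(3)=2,φ(5)=4,φ(6)=2,φ(10)=4,φ(15)=8,φ(30)=8 ⇒ 30
d|31:{31,1}  Σφ=30+1=31
q^32  k|32↦φ(k): 1:1 2:1 4:2 8:4 16:8 32:16  a_32=32

28, 29, 30, 31, 32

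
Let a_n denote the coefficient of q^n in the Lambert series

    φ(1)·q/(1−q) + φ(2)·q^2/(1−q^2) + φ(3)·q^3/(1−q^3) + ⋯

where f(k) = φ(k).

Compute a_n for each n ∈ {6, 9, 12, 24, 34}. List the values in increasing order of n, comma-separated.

[q^6] φ(6)=2,φ(3)=2,φ(2)=1,φ(1)=1 ⇒ 6
n=9: 1·9 3·3 9·1  φ→[1+2+6]=9
d|12:{1,2,3,4,6,12}  Σφ=1+1+2+2+2+4=12
n=24: 1·24 2·12 3·8 4·6 6·4 8·3 12·2 24·1  φ→[1+1+2+2+2+4+4+8]=24
d|34:{34,17,2,1}  Σφ=16+16+1+1=34

6, 9, 12, 24, 34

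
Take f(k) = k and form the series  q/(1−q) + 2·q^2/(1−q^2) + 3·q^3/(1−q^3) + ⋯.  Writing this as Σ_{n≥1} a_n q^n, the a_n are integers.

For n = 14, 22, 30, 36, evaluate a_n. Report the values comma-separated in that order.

[q^14] f(14)=14,f(7)=7,f(2)=2,f(1)=1 ⇒ 24
n=22: 1·22 2·11 11·2 22·1  f→[1+2+11+22]=36
q^30  k|30↦f(k): 1:1 2:2 3:3 5:5 6:6 10:10 15:15 30:30  a_30=72
[q^36] f(1)=1,f(2)=2,f(3)=3,f(4)=4,f(6)=6,f(9)=9,f(12)=12,f(18)=18,f(36)=36 ⇒ 91

24, 36, 72, 91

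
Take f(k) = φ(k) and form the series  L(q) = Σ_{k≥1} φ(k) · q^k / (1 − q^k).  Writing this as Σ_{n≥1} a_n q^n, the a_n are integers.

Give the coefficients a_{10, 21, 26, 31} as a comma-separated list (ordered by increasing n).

[q^10] φ(1)=1,φ(2)=1,φ(5)=4,φ(10)=4 ⇒ 10
[q^21] φ(1)=1,φ(3)=2,φ(7)=6,φ(21)=12 ⇒ 21
q^26  k|26↦φ(k): 1:1 2:1 13:12 26:12  a_26=26
[q^31] φ(31)=30,φ(1)=1 ⇒ 31

10, 21, 26, 31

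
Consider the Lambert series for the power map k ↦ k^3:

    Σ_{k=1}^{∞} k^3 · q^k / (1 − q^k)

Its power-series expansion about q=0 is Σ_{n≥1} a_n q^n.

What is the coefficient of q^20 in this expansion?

a_20 = 9198

[q^20] f(1)=1,f(2)=8,f(4)=64,f(5)=125,f(10)=1000,f(20)=8000 ⇒ 9198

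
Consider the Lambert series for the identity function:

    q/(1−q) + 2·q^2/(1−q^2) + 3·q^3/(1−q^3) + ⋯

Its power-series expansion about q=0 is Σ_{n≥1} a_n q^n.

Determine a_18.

n=18: 18·1 9·2 6·3 3·6 2·9 1·18  f→[18+9+6+3+2+1]=39

a_18 = 39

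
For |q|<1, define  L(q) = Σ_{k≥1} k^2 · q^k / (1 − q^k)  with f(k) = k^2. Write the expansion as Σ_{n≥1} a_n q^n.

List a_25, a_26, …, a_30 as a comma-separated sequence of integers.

651, 850, 820, 1050, 842, 1300

n=25: 1·25 5·5 25·1  f→[1+25+625]=651
n=26: 1·26 2·13 13·2 26·1  f→[1+4+169+676]=850
q^27  k|27↦f(k): 1:1 3:9 9:81 27:729  a_27=820
[q^28] f(28)=784,f(14)=196,f(7)=49,f(4)=16,f(2)=4,f(1)=1 ⇒ 1050
q^29  k|29↦f(k): 29:841 1:1  a_29=842
[q^30] f(30)=900,f(15)=225,f(10)=100,f(6)=36,f(5)=25,f(3)=9,f(2)=4,f(1)=1 ⇒ 1300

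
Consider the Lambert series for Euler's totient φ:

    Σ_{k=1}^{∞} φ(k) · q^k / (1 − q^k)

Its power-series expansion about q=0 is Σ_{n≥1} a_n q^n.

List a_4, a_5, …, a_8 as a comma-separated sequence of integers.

n=4: 1·4 2·2 4·1  φ→[1+1+2]=4
[q^5] φ(5)=4,φ(1)=1 ⇒ 5
[q^6] φ(1)=1,φ(2)=1,φ(3)=2,φ(6)=2 ⇒ 6
[q^7] φ(7)=6,φ(1)=1 ⇒ 7
q^8  k|8↦φ(k): 1:1 2:1 4:2 8:4  a_8=8

4, 5, 6, 7, 8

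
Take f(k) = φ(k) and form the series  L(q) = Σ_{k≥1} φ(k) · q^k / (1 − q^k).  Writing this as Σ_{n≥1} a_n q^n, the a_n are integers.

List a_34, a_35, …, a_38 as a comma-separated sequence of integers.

[q^34] φ(34)=16,φ(17)=16,φ(2)=1,φ(1)=1 ⇒ 34
q^35  k|35↦φ(k): 1:1 5:4 7:6 35:24  a_35=35
n=36: 1·36 2·18 3·12 4·9 6·6 9·4 12·3 18·2 36·1  φ→[1+1+2+2+2+6+4+6+12]=36
[q^37] φ(37)=36,φ(1)=1 ⇒ 37
[q^38] φ(1)=1,φ(2)=1,φ(19)=18,φ(38)=18 ⇒ 38

34, 35, 36, 37, 38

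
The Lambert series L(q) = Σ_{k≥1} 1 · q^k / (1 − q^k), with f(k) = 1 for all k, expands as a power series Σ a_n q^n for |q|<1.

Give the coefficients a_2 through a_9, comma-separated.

[q^2] f(2)=1,f(1)=1 ⇒ 2
d|3:{1,3}  Σf=1+1=2
q^4  k|4↦f(k): 4:1 2:1 1:1  a_4=3
q^5  k|5↦f(k): 5:1 1:1  a_5=2
q^6  k|6↦f(k): 1:1 2:1 3:1 6:1  a_6=4
[q^7] f(7)=1,f(1)=1 ⇒ 2
d|8:{1,2,4,8}  Σf=1+1+1+1=4
n=9: 9·1 3·3 1·9  f→[1+1+1]=3

2, 2, 3, 2, 4, 2, 4, 3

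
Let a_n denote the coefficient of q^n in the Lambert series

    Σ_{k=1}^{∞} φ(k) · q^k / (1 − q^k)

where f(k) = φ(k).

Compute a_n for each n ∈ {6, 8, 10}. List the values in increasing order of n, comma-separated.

n=6: 1·6 2·3 3·2 6·1  φ→[1+1+2+2]=6
[q^8] φ(1)=1,φ(2)=1,φ(4)=2,φ(8)=4 ⇒ 8
n=10: 10·1 5·2 2·5 1·10  φ→[4+4+1+1]=10

6, 8, 10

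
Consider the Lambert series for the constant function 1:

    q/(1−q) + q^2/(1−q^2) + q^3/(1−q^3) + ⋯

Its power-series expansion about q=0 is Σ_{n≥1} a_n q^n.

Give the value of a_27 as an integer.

a_27 = 4

[q^27] f(27)=1,f(9)=1,f(3)=1,f(1)=1 ⇒ 4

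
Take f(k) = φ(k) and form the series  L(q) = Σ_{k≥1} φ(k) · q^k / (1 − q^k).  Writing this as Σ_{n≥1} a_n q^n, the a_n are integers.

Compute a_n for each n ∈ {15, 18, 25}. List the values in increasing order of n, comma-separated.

[q^15] φ(15)=8,φ(5)=4,φ(3)=2,φ(1)=1 ⇒ 15
d|18:{18,9,6,3,2,1}  Σφ=6+6+2+2+1+1=18
d|25:{25,5,1}  Σφ=20+4+1=25

15, 18, 25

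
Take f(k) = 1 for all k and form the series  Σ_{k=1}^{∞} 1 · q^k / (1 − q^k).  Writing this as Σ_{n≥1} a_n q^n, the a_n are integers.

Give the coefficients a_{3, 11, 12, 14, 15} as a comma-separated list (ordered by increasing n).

2, 2, 6, 4, 4

q^3  k|3↦f(k): 1:1 3:1  a_3=2
q^11  k|11↦f(k): 11:1 1:1  a_11=2
n=12: 12·1 6·2 4·3 3·4 2·6 1·12  f→[1+1+1+1+1+1]=6
n=14: 1·14 2·7 7·2 14·1  f→[1+1+1+1]=4
d|15:{15,5,3,1}  Σf=1+1+1+1=4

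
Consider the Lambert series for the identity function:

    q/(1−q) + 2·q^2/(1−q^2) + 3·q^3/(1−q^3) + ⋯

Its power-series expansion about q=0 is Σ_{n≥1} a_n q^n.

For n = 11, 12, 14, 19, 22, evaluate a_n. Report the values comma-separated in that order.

12, 28, 24, 20, 36

n=11: 1·11 11·1  f→[1+11]=12
d|12:{1,2,3,4,6,12}  Σf=1+2+3+4+6+12=28
q^14  k|14↦f(k): 14:14 7:7 2:2 1:1  a_14=24
n=19: 1·19 19·1  f→[1+19]=20
q^22  k|22↦f(k): 1:1 2:2 11:11 22:22  a_22=36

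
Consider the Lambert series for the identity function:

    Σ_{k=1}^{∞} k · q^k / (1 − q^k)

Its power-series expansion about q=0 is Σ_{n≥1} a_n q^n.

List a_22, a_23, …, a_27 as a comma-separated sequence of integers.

36, 24, 60, 31, 42, 40

d|22:{22,11,2,1}  Σf=22+11+2+1=36
[q^23] f(23)=23,f(1)=1 ⇒ 24
[q^24] f(24)=24,f(12)=12,f(8)=8,f(6)=6,f(4)=4,f(3)=3,f(2)=2,f(1)=1 ⇒ 60
d|25:{25,5,1}  Σf=25+5+1=31
q^26  k|26↦f(k): 26:26 13:13 2:2 1:1  a_26=42
d|27:{27,9,3,1}  Σf=27+9+3+1=40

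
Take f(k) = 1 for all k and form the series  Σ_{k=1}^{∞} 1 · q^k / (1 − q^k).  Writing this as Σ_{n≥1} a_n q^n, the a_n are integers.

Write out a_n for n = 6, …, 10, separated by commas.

4, 2, 4, 3, 4

q^6  k|6↦f(k): 6:1 3:1 2:1 1:1  a_6=4
[q^7] f(7)=1,f(1)=1 ⇒ 2
[q^8] f(8)=1,f(4)=1,f(2)=1,f(1)=1 ⇒ 4
[q^9] f(9)=1,f(3)=1,f(1)=1 ⇒ 3
n=10: 1·10 2·5 5·2 10·1  f→[1+1+1+1]=4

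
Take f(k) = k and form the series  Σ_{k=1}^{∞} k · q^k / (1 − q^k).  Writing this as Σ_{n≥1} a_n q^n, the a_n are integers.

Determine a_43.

a_43 = 44

d|43:{1,43}  Σf=1+43=44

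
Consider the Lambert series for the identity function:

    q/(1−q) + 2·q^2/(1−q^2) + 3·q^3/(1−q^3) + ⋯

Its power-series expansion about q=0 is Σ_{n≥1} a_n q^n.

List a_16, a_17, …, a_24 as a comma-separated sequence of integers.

q^16  k|16↦f(k): 16:16 8:8 4:4 2:2 1:1  a_16=31
[q^17] f(17)=17,f(1)=1 ⇒ 18
d|18:{18,9,6,3,2,1}  Σf=18+9+6+3+2+1=39
q^19  k|19↦f(k): 1:1 19:19  a_19=20
[q^20] f(1)=1,f(2)=2,f(4)=4,f(5)=5,f(10)=10,f(20)=20 ⇒ 42
d|21:{21,7,3,1}  Σf=21+7+3+1=32
d|22:{22,11,2,1}  Σf=22+11+2+1=36
n=23: 1·23 23·1  f→[1+23]=24
n=24: 1·24 2·12 3·8 4·6 6·4 8·3 12·2 24·1  f→[1+2+3+4+6+8+12+24]=60

31, 18, 39, 20, 42, 32, 36, 24, 60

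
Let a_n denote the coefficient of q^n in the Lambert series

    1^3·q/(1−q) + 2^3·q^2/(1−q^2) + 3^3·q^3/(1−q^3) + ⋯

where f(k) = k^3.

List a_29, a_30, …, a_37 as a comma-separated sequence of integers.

24390, 31752, 29792, 37449, 37296, 44226, 43344, 55261, 50654

d|29:{29,1}  Σf=24389+1=24390
d|30:{30,15,10,6,5,3,2,1}  Σf=27000+3375+1000+216+125+27+8+1=31752
q^31  k|31↦f(k): 1:1 31:29791  a_31=29792
[q^32] f(1)=1,f(2)=8,f(4)=64,f(8)=512,f(16)=4096,f(32)=32768 ⇒ 37449
n=33: 33·1 11·3 3·11 1·33  f→[35937+1331+27+1]=37296
d|34:{1,2,17,34}  Σf=1+8+4913+39304=44226
[q^35] f(35)=42875,f(7)=343,f(5)=125,f(1)=1 ⇒ 43344
n=36: 36·1 18·2 12·3 9·4 6·6 4·9 3·12 2·18 1·36  f→[46656+5832+1728+729+216+64+27+8+1]=55261
d|37:{37,1}  Σf=50653+1=50654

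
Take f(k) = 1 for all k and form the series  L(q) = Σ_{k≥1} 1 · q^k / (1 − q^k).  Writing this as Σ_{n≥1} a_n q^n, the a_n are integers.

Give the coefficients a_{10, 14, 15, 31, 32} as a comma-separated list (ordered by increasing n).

n=10: 10·1 5·2 2·5 1·10  f→[1+1+1+1]=4
q^14  k|14↦f(k): 14:1 7:1 2:1 1:1  a_14=4
[q^15] f(1)=1,f(3)=1,f(5)=1,f(15)=1 ⇒ 4
q^31  k|31↦f(k): 1:1 31:1  a_31=2
q^32  k|32↦f(k): 1:1 2:1 4:1 8:1 16:1 32:1  a_32=6

4, 4, 4, 2, 6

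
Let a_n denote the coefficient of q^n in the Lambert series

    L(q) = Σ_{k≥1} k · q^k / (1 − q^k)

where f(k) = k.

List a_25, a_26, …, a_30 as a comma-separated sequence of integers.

31, 42, 40, 56, 30, 72

d|25:{25,5,1}  Σf=25+5+1=31
[q^26] f(1)=1,f(2)=2,f(13)=13,f(26)=26 ⇒ 42
[q^27] f(27)=27,f(9)=9,f(3)=3,f(1)=1 ⇒ 40
n=28: 28·1 14·2 7·4 4·7 2·14 1·28  f→[28+14+7+4+2+1]=56
n=29: 1·29 29·1  f→[1+29]=30
n=30: 30·1 15·2 10·3 6·5 5·6 3·10 2·15 1·30  f→[30+15+10+6+5+3+2+1]=72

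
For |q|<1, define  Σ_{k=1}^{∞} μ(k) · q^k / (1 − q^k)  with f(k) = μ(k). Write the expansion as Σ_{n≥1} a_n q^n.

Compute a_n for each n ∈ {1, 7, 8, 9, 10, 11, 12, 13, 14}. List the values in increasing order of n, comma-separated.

d|1:{1}  Σμ=1=1
[q^7] μ(1)=1,μ(7)=-1 ⇒ 0
[q^8] μ(1)=1,μ(2)=-1,μ(4)=0,μ(8)=0 ⇒ 0
d|9:{1,3,9}  Σμ=1+(-1)+0=0
d|10:{1,2,5,10}  Σμ=1+(-1)+(-1)+1=0
n=11: 11·1 1·11  μ→[(-1)+1]=0
n=12: 1·12 2·6 3·4 4·3 6·2 12·1  μ→[1+(-1)+(-1)+0+1+0]=0
d|13:{13,1}  Σμ=(-1)+1=0
[q^14] μ(14)=1,μ(7)=-1,μ(2)=-1,μ(1)=1 ⇒ 0

1, 0, 0, 0, 0, 0, 0, 0, 0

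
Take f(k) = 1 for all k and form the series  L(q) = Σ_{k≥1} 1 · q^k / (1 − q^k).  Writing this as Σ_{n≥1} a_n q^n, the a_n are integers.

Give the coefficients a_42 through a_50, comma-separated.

8, 2, 6, 6, 4, 2, 10, 3, 6

[q^42] f(42)=1,f(21)=1,f(14)=1,f(7)=1,f(6)=1,f(3)=1,f(2)=1,f(1)=1 ⇒ 8
d|43:{43,1}  Σf=1+1=2
n=44: 1·44 2·22 4·11 11·4 22·2 44·1  f→[1+1+1+1+1+1]=6
n=45: 45·1 15·3 9·5 5·9 3·15 1·45  f→[1+1+1+1+1+1]=6
n=46: 1·46 2·23 23·2 46·1  f→[1+1+1+1]=4
d|47:{1,47}  Σf=1+1=2
n=48: 1·48 2·24 3·16 4·12 6·8 8·6 12·4 16·3 24·2 48·1  f→[1+1+1+1+1+1+1+1+1+1]=10
d|49:{49,7,1}  Σf=1+1+1=3
[q^50] f(50)=1,f(25)=1,f(10)=1,f(5)=1,f(2)=1,f(1)=1 ⇒ 6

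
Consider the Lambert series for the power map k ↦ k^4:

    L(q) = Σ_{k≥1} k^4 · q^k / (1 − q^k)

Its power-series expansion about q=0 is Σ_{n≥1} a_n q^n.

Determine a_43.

a_43 = 3418802

n=43: 1·43 43·1  f→[1+3418801]=3418802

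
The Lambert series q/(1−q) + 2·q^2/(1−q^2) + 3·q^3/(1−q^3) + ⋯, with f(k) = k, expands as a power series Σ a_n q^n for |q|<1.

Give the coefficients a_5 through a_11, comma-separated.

q^5  k|5↦f(k): 5:5 1:1  a_5=6
n=6: 1·6 2·3 3·2 6·1  f→[1+2+3+6]=12
q^7  k|7↦f(k): 7:7 1:1  a_7=8
q^8  k|8↦f(k): 1:1 2:2 4:4 8:8  a_8=15
q^9  k|9↦f(k): 1:1 3:3 9:9  a_9=13
[q^10] f(1)=1,f(2)=2,f(5)=5,f(10)=10 ⇒ 18
d|11:{11,1}  Σf=11+1=12

6, 12, 8, 15, 13, 18, 12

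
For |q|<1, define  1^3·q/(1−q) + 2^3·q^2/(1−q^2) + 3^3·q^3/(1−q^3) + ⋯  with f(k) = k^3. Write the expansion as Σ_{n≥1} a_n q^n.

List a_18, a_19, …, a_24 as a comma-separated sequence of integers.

6813, 6860, 9198, 9632, 11988, 12168, 16380

n=18: 1·18 2·9 3·6 6·3 9·2 18·1  f→[1+8+27+216+729+5832]=6813
q^19  k|19↦f(k): 19:6859 1:1  a_19=6860
q^20  k|20↦f(k): 1:1 2:8 4:64 5:125 10:1000 20:8000  a_20=9198
[q^21] f(21)=9261,f(7)=343,f(3)=27,f(1)=1 ⇒ 9632
q^22  k|22↦f(k): 22:10648 11:1331 2:8 1:1  a_22=11988
d|23:{1,23}  Σf=1+12167=12168
n=24: 24·1 12·2 8·3 6·4 4·6 3·8 2·12 1·24  f→[13824+1728+512+216+64+27+8+1]=16380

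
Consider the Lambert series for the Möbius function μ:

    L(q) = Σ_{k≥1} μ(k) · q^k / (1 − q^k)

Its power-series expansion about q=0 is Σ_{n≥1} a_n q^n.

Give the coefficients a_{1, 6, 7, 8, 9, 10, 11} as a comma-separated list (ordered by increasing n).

[q^1] μ(1)=1 ⇒ 1
n=6: 6·1 3·2 2·3 1·6  μ→[1+(-1)+(-1)+1]=0
q^7  k|7↦μ(k): 7:-1 1:1  a_7=0
q^8  k|8↦μ(k): 1:1 2:-1 4:0 8:0  a_8=0
q^9  k|9↦μ(k): 1:1 3:-1 9:0  a_9=0
[q^10] μ(10)=1,μ(5)=-1,μ(2)=-1,μ(1)=1 ⇒ 0
n=11: 1·11 11·1  μ→[1+(-1)]=0

1, 0, 0, 0, 0, 0, 0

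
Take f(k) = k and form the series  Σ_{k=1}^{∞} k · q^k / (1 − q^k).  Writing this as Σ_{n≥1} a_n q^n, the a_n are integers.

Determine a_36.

q^36  k|36↦f(k): 1:1 2:2 3:3 4:4 6:6 9:9 12:12 18:18 36:36  a_36=91

a_36 = 91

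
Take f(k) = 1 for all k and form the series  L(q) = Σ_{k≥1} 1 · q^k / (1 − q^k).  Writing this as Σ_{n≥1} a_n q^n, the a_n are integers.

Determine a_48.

[q^48] f(48)=1,f(24)=1,f(16)=1,f(12)=1,f(8)=1,f(6)=1,f(4)=1,f(3)=1,f(2)=1,f(1)=1 ⇒ 10

a_48 = 10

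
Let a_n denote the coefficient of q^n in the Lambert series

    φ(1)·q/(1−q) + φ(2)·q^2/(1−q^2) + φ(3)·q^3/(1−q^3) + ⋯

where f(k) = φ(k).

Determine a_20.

n=20: 20·1 10·2 5·4 4·5 2·10 1·20  φ→[8+4+4+2+1+1]=20

a_20 = 20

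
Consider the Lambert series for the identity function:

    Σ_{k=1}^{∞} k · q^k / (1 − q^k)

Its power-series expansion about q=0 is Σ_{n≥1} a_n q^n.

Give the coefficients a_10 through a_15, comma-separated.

18, 12, 28, 14, 24, 24

n=10: 1·10 2·5 5·2 10·1  f→[1+2+5+10]=18
[q^11] f(1)=1,f(11)=11 ⇒ 12
d|12:{12,6,4,3,2,1}  Σf=12+6+4+3+2+1=28
[q^13] f(1)=1,f(13)=13 ⇒ 14
[q^14] f(14)=14,f(7)=7,f(2)=2,f(1)=1 ⇒ 24
n=15: 1·15 3·5 5·3 15·1  f→[1+3+5+15]=24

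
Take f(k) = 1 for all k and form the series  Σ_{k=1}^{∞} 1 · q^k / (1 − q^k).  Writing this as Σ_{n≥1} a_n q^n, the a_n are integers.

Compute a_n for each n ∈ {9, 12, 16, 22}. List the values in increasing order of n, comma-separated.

q^9  k|9↦f(k): 1:1 3:1 9:1  a_9=3
[q^12] f(1)=1,f(2)=1,f(3)=1,f(4)=1,f(6)=1,f(12)=1 ⇒ 6
q^16  k|16↦f(k): 16:1 8:1 4:1 2:1 1:1  a_16=5
d|22:{22,11,2,1}  Σf=1+1+1+1=4

3, 6, 5, 4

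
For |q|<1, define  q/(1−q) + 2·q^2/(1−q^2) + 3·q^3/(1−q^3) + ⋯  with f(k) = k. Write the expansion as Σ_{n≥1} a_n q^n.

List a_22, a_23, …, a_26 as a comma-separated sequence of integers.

36, 24, 60, 31, 42

d|22:{1,2,11,22}  Σf=1+2+11+22=36
n=23: 1·23 23·1  f→[1+23]=24
[q^24] f(1)=1,f(2)=2,f(3)=3,f(4)=4,f(6)=6,f(8)=8,f(12)=12,f(24)=24 ⇒ 60
[q^25] f(1)=1,f(5)=5,f(25)=25 ⇒ 31
n=26: 1·26 2·13 13·2 26·1  f→[1+2+13+26]=42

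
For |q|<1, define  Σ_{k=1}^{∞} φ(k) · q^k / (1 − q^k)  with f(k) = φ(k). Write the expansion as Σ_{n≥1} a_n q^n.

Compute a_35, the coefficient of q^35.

q^35  k|35↦φ(k): 1:1 5:4 7:6 35:24  a_35=35

a_35 = 35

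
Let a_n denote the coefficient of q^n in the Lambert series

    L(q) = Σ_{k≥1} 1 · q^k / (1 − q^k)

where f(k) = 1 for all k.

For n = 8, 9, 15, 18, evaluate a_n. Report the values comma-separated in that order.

4, 3, 4, 6

q^8  k|8↦f(k): 8:1 4:1 2:1 1:1  a_8=4
[q^9] f(1)=1,f(3)=1,f(9)=1 ⇒ 3
[q^15] f(15)=1,f(5)=1,f(3)=1,f(1)=1 ⇒ 4
q^18  k|18↦f(k): 1:1 2:1 3:1 6:1 9:1 18:1  a_18=6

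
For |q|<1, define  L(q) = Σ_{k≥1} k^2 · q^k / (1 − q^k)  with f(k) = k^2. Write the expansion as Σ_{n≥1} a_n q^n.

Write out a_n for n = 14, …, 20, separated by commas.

250, 260, 341, 290, 455, 362, 546

n=14: 14·1 7·2 2·7 1·14  f→[196+49+4+1]=250
q^15  k|15↦f(k): 1:1 3:9 5:25 15:225  a_15=260
q^16  k|16↦f(k): 1:1 2:4 4:16 8:64 16:256  a_16=341
[q^17] f(1)=1,f(17)=289 ⇒ 290
q^18  k|18↦f(k): 1:1 2:4 3:9 6:36 9:81 18:324  a_18=455
q^19  k|19↦f(k): 1:1 19:361  a_19=362
d|20:{20,10,5,4,2,1}  Σf=400+100+25+16+4+1=546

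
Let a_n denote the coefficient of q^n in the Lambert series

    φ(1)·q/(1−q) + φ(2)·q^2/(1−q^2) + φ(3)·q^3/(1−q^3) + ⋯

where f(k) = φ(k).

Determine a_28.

q^28  k|28↦φ(k): 28:12 14:6 7:6 4:2 2:1 1:1  a_28=28

a_28 = 28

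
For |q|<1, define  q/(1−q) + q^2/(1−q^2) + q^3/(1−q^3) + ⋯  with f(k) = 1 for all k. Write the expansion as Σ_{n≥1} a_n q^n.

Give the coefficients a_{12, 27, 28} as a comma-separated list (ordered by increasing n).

q^12  k|12↦f(k): 12:1 6:1 4:1 3:1 2:1 1:1  a_12=6
d|27:{27,9,3,1}  Σf=1+1+1+1=4
d|28:{28,14,7,4,2,1}  Σf=1+1+1+1+1+1=6

6, 4, 6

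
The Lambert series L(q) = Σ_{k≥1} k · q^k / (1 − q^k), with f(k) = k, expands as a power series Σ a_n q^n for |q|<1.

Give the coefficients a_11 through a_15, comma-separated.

12, 28, 14, 24, 24

q^11  k|11↦f(k): 1:1 11:11  a_11=12
[q^12] f(1)=1,f(2)=2,f(3)=3,f(4)=4,f(6)=6,f(12)=12 ⇒ 28
n=13: 1·13 13·1  f→[1+13]=14
q^14  k|14↦f(k): 14:14 7:7 2:2 1:1  a_14=24
d|15:{15,5,3,1}  Σf=15+5+3+1=24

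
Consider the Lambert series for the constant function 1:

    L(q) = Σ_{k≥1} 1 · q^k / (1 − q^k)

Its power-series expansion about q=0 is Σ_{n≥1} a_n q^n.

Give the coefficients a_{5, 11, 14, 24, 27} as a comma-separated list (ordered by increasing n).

2, 2, 4, 8, 4

n=5: 1·5 5·1  f→[1+1]=2
n=11: 1·11 11·1  f→[1+1]=2
n=14: 1·14 2·7 7·2 14·1  f→[1+1+1+1]=4
[q^24] f(1)=1,f(2)=1,f(3)=1,f(4)=1,f(6)=1,f(8)=1,f(12)=1,f(24)=1 ⇒ 8
d|27:{27,9,3,1}  Σf=1+1+1+1=4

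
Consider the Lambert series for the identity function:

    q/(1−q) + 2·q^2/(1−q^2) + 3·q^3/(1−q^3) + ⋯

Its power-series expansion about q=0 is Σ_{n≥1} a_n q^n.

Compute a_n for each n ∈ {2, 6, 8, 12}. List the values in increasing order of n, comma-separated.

3, 12, 15, 28

q^2  k|2↦f(k): 2:2 1:1  a_2=3
q^6  k|6↦f(k): 6:6 3:3 2:2 1:1  a_6=12
[q^8] f(8)=8,f(4)=4,f(2)=2,f(1)=1 ⇒ 15
q^12  k|12↦f(k): 1:1 2:2 3:3 4:4 6:6 12:12  a_12=28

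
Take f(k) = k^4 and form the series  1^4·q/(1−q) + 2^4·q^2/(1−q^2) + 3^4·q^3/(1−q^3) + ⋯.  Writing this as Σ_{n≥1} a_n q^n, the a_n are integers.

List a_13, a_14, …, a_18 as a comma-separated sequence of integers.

28562, 40834, 51332, 69905, 83522, 112931

d|13:{13,1}  Σf=28561+1=28562
q^14  k|14↦f(k): 1:1 2:16 7:2401 14:38416  a_14=40834
[q^15] f(1)=1,f(3)=81,f(5)=625,f(15)=50625 ⇒ 51332
d|16:{1,2,4,8,16}  Σf=1+16+256+4096+65536=69905
q^17  k|17↦f(k): 17:83521 1:1  a_17=83522
q^18  k|18↦f(k): 18:104976 9:6561 6:1296 3:81 2:16 1:1  a_18=112931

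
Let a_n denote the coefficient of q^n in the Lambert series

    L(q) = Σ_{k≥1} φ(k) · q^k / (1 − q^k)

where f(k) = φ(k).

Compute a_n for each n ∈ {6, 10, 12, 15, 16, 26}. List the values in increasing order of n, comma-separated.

q^6  k|6↦φ(k): 1:1 2:1 3:2 6:2  a_6=6
[q^10] φ(1)=1,φ(2)=1,φ(5)=4,φ(10)=4 ⇒ 10
q^12  k|12↦φ(k): 12:4 6:2 4:2 3:2 2:1 1:1  a_12=12
d|15:{1,3,5,15}  Σφ=1+2+4+8=15
d|16:{16,8,4,2,1}  Σφ=8+4+2+1+1=16
n=26: 1·26 2·13 13·2 26·1  φ→[1+1+12+12]=26

6, 10, 12, 15, 16, 26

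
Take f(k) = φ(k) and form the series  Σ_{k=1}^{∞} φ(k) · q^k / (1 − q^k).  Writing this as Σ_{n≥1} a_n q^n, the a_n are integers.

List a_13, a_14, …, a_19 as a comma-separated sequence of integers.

[q^13] φ(1)=1,φ(13)=12 ⇒ 13
n=14: 14·1 7·2 2·7 1·14  φ→[6+6+1+1]=14
[q^15] φ(1)=1,φ(3)=2,φ(5)=4,φ(15)=8 ⇒ 15
n=16: 1·16 2·8 4·4 8·2 16·1  φ→[1+1+2+4+8]=16
q^17  k|17↦φ(k): 17:16 1:1  a_17=17
d|18:{18,9,6,3,2,1}  Σφ=6+6+2+2+1+1=18
q^19  k|19↦φ(k): 19:18 1:1  a_19=19

13, 14, 15, 16, 17, 18, 19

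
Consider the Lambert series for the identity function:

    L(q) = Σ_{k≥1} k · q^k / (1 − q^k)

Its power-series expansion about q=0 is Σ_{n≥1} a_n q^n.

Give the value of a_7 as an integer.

d|7:{1,7}  Σf=1+7=8

a_7 = 8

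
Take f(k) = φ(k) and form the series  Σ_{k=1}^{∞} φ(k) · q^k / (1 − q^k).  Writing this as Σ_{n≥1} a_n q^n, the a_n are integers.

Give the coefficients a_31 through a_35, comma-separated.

n=31: 1·31 31·1  φ→[1+30]=31
d|32:{32,16,8,4,2,1}  Σφ=16+8+4+2+1+1=32
d|33:{1,3,11,33}  Σφ=1+2+10+20=33
q^34  k|34↦φ(k): 1:1 2:1 17:16 34:16  a_34=34
n=35: 35·1 7·5 5·7 1·35  φ→[24+6+4+1]=35

31, 32, 33, 34, 35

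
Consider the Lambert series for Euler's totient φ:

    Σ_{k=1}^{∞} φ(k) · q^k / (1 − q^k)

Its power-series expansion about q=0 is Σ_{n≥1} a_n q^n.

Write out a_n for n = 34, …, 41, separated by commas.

d|34:{1,2,17,34}  Σφ=1+1+16+16=34
d|35:{1,5,7,35}  Σφ=1+4+6+24=35
q^36  k|36↦φ(k): 1:1 2:1 3:2 4:2 6:2 9:6 12:4 18:6 36:12  a_36=36
n=37: 37·1 1·37  φ→[36+1]=37
n=38: 38·1 19·2 2·19 1·38  φ→[18+18+1+1]=38
q^39  k|39↦φ(k): 1:1 3:2 13:12 39:24  a_39=39
q^40  k|40↦φ(k): 1:1 2:1 4:2 5:4 8:4 10:4 20:8 40:16  a_40=40
q^41  k|41↦φ(k): 1:1 41:40  a_41=41

34, 35, 36, 37, 38, 39, 40, 41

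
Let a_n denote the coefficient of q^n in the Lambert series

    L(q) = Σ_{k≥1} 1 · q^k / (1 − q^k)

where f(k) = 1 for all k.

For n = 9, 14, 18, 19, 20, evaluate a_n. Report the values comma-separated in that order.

3, 4, 6, 2, 6

d|9:{9,3,1}  Σf=1+1+1=3
n=14: 14·1 7·2 2·7 1·14  f→[1+1+1+1]=4
n=18: 18·1 9·2 6·3 3·6 2·9 1·18  f→[1+1+1+1+1+1]=6
[q^19] f(1)=1,f(19)=1 ⇒ 2
n=20: 1·20 2·10 4·5 5·4 10·2 20·1  f→[1+1+1+1+1+1]=6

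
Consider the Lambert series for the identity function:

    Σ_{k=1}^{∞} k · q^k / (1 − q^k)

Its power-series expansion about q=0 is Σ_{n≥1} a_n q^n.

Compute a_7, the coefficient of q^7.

a_7 = 8

n=7: 7·1 1·7  f→[7+1]=8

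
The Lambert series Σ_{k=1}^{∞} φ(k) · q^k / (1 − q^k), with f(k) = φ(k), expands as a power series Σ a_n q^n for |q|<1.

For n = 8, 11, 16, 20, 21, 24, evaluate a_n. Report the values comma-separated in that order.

d|8:{1,2,4,8}  Σφ=1+1+2+4=8
d|11:{11,1}  Σφ=10+1=11
d|16:{1,2,4,8,16}  Σφ=1+1+2+4+8=16
q^20  k|20↦φ(k): 1:1 2:1 4:2 5:4 10:4 20:8  a_20=20
q^21  k|21↦φ(k): 21:12 7:6 3:2 1:1  a_21=21
q^24  k|24↦φ(k): 1:1 2:1 3:2 4:2 6:2 8:4 12:4 24:8  a_24=24

8, 11, 16, 20, 21, 24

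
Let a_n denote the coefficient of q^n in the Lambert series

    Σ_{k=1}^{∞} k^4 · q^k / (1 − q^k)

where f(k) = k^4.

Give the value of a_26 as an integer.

q^26  k|26↦f(k): 26:456976 13:28561 2:16 1:1  a_26=485554

a_26 = 485554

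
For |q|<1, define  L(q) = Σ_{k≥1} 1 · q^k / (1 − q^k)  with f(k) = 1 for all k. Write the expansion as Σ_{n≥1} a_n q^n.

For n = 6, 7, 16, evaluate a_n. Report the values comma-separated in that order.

4, 2, 5

n=6: 6·1 3·2 2·3 1·6  f→[1+1+1+1]=4
n=7: 7·1 1·7  f→[1+1]=2
d|16:{1,2,4,8,16}  Σf=1+1+1+1+1=5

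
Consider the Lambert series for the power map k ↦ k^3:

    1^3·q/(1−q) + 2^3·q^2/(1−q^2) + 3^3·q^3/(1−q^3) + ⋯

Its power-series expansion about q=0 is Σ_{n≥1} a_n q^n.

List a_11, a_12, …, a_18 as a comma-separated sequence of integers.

q^11  k|11↦f(k): 11:1331 1:1  a_11=1332
[q^12] f(12)=1728,f(6)=216,f(4)=64,f(3)=27,f(2)=8,f(1)=1 ⇒ 2044
n=13: 1·13 13·1  f→[1+2197]=2198
[q^14] f(14)=2744,f(7)=343,f(2)=8,f(1)=1 ⇒ 3096
d|15:{1,3,5,15}  Σf=1+27+125+3375=3528
[q^16] f(1)=1,f(2)=8,f(4)=64,f(8)=512,f(16)=4096 ⇒ 4681
n=17: 17·1 1·17  f→[4913+1]=4914
n=18: 18·1 9·2 6·3 3·6 2·9 1·18  f→[5832+729+216+27+8+1]=6813

1332, 2044, 2198, 3096, 3528, 4681, 4914, 6813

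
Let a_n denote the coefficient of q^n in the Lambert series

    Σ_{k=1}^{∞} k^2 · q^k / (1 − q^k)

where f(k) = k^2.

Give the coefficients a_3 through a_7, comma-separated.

10, 21, 26, 50, 50

[q^3] f(3)=9,f(1)=1 ⇒ 10
d|4:{4,2,1}  Σf=16+4+1=21
n=5: 5·1 1·5  f→[25+1]=26
[q^6] f(1)=1,f(2)=4,f(3)=9,f(6)=36 ⇒ 50
d|7:{7,1}  Σf=49+1=50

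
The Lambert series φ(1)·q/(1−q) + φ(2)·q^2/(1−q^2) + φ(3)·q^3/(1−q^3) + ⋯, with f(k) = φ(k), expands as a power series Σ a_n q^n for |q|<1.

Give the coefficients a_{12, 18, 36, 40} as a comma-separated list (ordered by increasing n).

q^12  k|12↦φ(k): 1:1 2:1 3:2 4:2 6:2 12:4  a_12=12
q^18  k|18↦φ(k): 18:6 9:6 6:2 3:2 2:1 1:1  a_18=18
q^36  k|36↦φ(k): 36:12 18:6 12:4 9:6 6:2 4:2 3:2 2:1 1:1  a_36=36
[q^40] φ(40)=16,φ(20)=8,φ(10)=4,φ(8)=4,φ(5)=4,φ(4)=2,φ(2)=1,φ(1)=1 ⇒ 40

12, 18, 36, 40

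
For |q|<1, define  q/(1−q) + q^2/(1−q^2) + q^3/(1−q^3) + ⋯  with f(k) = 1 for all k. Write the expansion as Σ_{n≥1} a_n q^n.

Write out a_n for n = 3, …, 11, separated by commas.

[q^3] f(3)=1,f(1)=1 ⇒ 2
d|4:{4,2,1}  Σf=1+1+1=3
q^5  k|5↦f(k): 1:1 5:1  a_5=2
n=6: 1·6 2·3 3·2 6·1  f→[1+1+1+1]=4
n=7: 1·7 7·1  f→[1+1]=2
q^8  k|8↦f(k): 8:1 4:1 2:1 1:1  a_8=4
q^9  k|9↦f(k): 9:1 3:1 1:1  a_9=3
d|10:{10,5,2,1}  Σf=1+1+1+1=4
n=11: 1·11 11·1  f→[1+1]=2

2, 3, 2, 4, 2, 4, 3, 4, 2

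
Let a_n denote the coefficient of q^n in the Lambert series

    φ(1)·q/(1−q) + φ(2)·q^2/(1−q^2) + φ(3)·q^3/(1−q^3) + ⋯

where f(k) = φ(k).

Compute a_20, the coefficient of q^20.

n=20: 1·20 2·10 4·5 5·4 10·2 20·1  φ→[1+1+2+4+4+8]=20

a_20 = 20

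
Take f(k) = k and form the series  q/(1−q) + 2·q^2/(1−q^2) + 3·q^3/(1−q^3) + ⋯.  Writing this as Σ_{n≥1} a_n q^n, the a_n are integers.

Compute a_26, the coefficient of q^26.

a_26 = 42

q^26  k|26↦f(k): 26:26 13:13 2:2 1:1  a_26=42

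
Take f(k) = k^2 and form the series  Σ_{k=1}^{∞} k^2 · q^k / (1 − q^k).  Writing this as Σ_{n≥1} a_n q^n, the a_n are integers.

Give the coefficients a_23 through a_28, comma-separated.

530, 850, 651, 850, 820, 1050

n=23: 1·23 23·1  f→[1+529]=530
[q^24] f(1)=1,f(2)=4,f(3)=9,f(4)=16,f(6)=36,f(8)=64,f(12)=144,f(24)=576 ⇒ 850
q^25  k|25↦f(k): 25:625 5:25 1:1  a_25=651
d|26:{26,13,2,1}  Σf=676+169+4+1=850
d|27:{1,3,9,27}  Σf=1+9+81+729=820
n=28: 28·1 14·2 7·4 4·7 2·14 1·28  f→[784+196+49+16+4+1]=1050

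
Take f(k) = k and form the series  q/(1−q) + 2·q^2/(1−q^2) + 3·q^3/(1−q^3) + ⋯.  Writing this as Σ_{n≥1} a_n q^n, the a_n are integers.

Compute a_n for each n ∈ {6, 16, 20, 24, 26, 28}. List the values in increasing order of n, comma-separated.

12, 31, 42, 60, 42, 56

d|6:{6,3,2,1}  Σf=6+3+2+1=12
q^16  k|16↦f(k): 16:16 8:8 4:4 2:2 1:1  a_16=31
n=20: 20·1 10·2 5·4 4·5 2·10 1·20  f→[20+10+5+4+2+1]=42
d|24:{1,2,3,4,6,8,12,24}  Σf=1+2+3+4+6+8+12+24=60
q^26  k|26↦f(k): 1:1 2:2 13:13 26:26  a_26=42
[q^28] f(1)=1,f(2)=2,f(4)=4,f(7)=7,f(14)=14,f(28)=28 ⇒ 56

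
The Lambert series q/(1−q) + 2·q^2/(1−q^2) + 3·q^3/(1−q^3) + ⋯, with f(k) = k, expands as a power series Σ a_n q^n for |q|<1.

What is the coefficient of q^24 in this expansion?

q^24  k|24↦f(k): 1:1 2:2 3:3 4:4 6:6 8:8 12:12 24:24  a_24=60

a_24 = 60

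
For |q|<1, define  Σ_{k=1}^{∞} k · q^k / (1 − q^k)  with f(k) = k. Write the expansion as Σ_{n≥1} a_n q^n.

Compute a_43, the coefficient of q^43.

d|43:{1,43}  Σf=1+43=44

a_43 = 44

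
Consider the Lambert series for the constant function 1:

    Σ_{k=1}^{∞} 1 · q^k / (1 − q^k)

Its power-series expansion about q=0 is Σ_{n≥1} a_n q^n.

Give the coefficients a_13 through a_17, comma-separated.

[q^13] f(13)=1,f(1)=1 ⇒ 2
[q^14] f(14)=1,f(7)=1,f(2)=1,f(1)=1 ⇒ 4
q^15  k|15↦f(k): 15:1 5:1 3:1 1:1  a_15=4
n=16: 16·1 8·2 4·4 2·8 1·16  f→[1+1+1+1+1]=5
q^17  k|17↦f(k): 1:1 17:1  a_17=2

2, 4, 4, 5, 2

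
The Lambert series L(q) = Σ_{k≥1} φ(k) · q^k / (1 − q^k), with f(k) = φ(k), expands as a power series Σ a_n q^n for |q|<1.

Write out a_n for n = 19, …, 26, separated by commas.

[q^19] φ(1)=1,φ(19)=18 ⇒ 19
q^20  k|20↦φ(k): 1:1 2:1 4:2 5:4 10:4 20:8  a_20=20
n=21: 21·1 7·3 3·7 1·21  φ→[12+6+2+1]=21
q^22  k|22↦φ(k): 1:1 2:1 11:10 22:10  a_22=22
[q^23] φ(1)=1,φ(23)=22 ⇒ 23
d|24:{24,12,8,6,4,3,2,1}  Σφ=8+4+4+2+2+2+1+1=24
d|25:{1,5,25}  Σφ=1+4+20=25
d|26:{26,13,2,1}  Σφ=12+12+1+1=26

19, 20, 21, 22, 23, 24, 25, 26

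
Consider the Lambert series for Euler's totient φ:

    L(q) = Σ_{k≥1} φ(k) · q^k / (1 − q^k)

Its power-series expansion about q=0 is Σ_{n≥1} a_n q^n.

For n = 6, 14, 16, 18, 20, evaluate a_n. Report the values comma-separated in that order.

d|6:{6,3,2,1}  Σφ=2+2+1+1=6
[q^14] φ(14)=6,φ(7)=6,φ(2)=1,φ(1)=1 ⇒ 14
d|16:{16,8,4,2,1}  Σφ=8+4+2+1+1=16
[q^18] φ(18)=6,φ(9)=6,φ(6)=2,φ(3)=2,φ(2)=1,φ(1)=1 ⇒ 18
n=20: 20·1 10·2 5·4 4·5 2·10 1·20  φ→[8+4+4+2+1+1]=20

6, 14, 16, 18, 20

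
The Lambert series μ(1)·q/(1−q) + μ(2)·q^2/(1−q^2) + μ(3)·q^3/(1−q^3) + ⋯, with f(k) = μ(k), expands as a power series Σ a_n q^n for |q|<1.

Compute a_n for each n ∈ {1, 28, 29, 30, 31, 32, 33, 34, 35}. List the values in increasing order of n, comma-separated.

[q^1] μ(1)=1 ⇒ 1
n=28: 1·28 2·14 4·7 7·4 14·2 28·1  μ→[1+(-1)+0+(-1)+1+0]=0
[q^29] μ(1)=1,μ(29)=-1 ⇒ 0
[q^30] μ(1)=1,μ(2)=-1,μ(3)=-1,μ(5)=-1,μ(6)=1,μ(10)=1,μ(15)=1,μ(30)=-1 ⇒ 0
d|31:{31,1}  Σμ=(-1)+1=0
n=32: 32·1 16·2 8·4 4·8 2·16 1·32  μ→[0+0+0+0+(-1)+1]=0
[q^33] μ(33)=1,μ(11)=-1,μ(3)=-1,μ(1)=1 ⇒ 0
n=34: 34·1 17·2 2·17 1·34  μ→[1+(-1)+(-1)+1]=0
q^35  k|35↦μ(k): 35:1 7:-1 5:-1 1:1  a_35=0

1, 0, 0, 0, 0, 0, 0, 0, 0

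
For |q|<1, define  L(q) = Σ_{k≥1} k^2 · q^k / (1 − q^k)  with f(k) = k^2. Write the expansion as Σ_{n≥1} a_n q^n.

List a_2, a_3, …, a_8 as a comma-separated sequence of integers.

[q^2] f(1)=1,f(2)=4 ⇒ 5
d|3:{1,3}  Σf=1+9=10
n=4: 1·4 2·2 4·1  f→[1+4+16]=21
q^5  k|5↦f(k): 1:1 5:25  a_5=26
q^6  k|6↦f(k): 1:1 2:4 3:9 6:36  a_6=50
[q^7] f(1)=1,f(7)=49 ⇒ 50
q^8  k|8↦f(k): 8:64 4:16 2:4 1:1  a_8=85

5, 10, 21, 26, 50, 50, 85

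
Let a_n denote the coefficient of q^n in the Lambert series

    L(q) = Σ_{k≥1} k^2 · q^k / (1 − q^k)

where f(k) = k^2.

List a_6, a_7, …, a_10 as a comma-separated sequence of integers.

d|6:{1,2,3,6}  Σf=1+4+9+36=50
d|7:{7,1}  Σf=49+1=50
n=8: 1·8 2·4 4·2 8·1  f→[1+4+16+64]=85
q^9  k|9↦f(k): 1:1 3:9 9:81  a_9=91
d|10:{1,2,5,10}  Σf=1+4+25+100=130

50, 50, 85, 91, 130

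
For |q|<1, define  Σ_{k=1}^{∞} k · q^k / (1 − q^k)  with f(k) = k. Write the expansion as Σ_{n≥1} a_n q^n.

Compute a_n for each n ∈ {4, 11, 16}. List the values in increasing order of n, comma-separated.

7, 12, 31

[q^4] f(1)=1,f(2)=2,f(4)=4 ⇒ 7
n=11: 1·11 11·1  f→[1+11]=12
n=16: 1·16 2·8 4·4 8·2 16·1  f→[1+2+4+8+16]=31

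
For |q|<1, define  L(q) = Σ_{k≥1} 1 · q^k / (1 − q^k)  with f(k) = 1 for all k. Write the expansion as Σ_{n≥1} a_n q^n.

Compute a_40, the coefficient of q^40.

n=40: 40·1 20·2 10·4 8·5 5·8 4·10 2·20 1·40  f→[1+1+1+1+1+1+1+1]=8

a_40 = 8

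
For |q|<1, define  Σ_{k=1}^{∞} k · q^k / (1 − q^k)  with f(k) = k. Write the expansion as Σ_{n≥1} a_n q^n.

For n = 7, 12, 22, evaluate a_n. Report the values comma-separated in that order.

8, 28, 36

d|7:{1,7}  Σf=1+7=8
d|12:{12,6,4,3,2,1}  Σf=12+6+4+3+2+1=28
n=22: 22·1 11·2 2·11 1·22  f→[22+11+2+1]=36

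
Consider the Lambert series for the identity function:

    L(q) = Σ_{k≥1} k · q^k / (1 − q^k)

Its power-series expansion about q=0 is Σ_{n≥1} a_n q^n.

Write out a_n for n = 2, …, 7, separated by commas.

3, 4, 7, 6, 12, 8

q^2  k|2↦f(k): 2:2 1:1  a_2=3
q^3  k|3↦f(k): 3:3 1:1  a_3=4
[q^4] f(1)=1,f(2)=2,f(4)=4 ⇒ 7
[q^5] f(5)=5,f(1)=1 ⇒ 6
q^6  k|6↦f(k): 6:6 3:3 2:2 1:1  a_6=12
q^7  k|7↦f(k): 1:1 7:7  a_7=8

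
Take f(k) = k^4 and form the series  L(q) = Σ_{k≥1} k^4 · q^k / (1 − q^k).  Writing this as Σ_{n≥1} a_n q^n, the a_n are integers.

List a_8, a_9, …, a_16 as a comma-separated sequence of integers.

4369, 6643, 10642, 14642, 22386, 28562, 40834, 51332, 69905

q^8  k|8↦f(k): 8:4096 4:256 2:16 1:1  a_8=4369
d|9:{1,3,9}  Σf=1+81+6561=6643
[q^10] f(10)=10000,f(5)=625,f(2)=16,f(1)=1 ⇒ 10642
n=11: 1·11 11·1  f→[1+14641]=14642
[q^12] f(1)=1,f(2)=16,f(3)=81,f(4)=256,f(6)=1296,f(12)=20736 ⇒ 22386
[q^13] f(1)=1,f(13)=28561 ⇒ 28562
d|14:{1,2,7,14}  Σf=1+16+2401+38416=40834
q^15  k|15↦f(k): 15:50625 5:625 3:81 1:1  a_15=51332
n=16: 16·1 8·2 4·4 2·8 1·16  f→[65536+4096+256+16+1]=69905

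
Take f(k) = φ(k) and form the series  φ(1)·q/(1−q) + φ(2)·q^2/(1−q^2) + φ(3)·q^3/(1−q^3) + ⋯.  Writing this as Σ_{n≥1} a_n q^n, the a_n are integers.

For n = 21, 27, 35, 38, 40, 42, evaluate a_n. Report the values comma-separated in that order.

q^21  k|21↦φ(k): 21:12 7:6 3:2 1:1  a_21=21
d|27:{1,3,9,27}  Σφ=1+2+6+18=27
n=35: 1·35 5·7 7·5 35·1  φ→[1+4+6+24]=35
d|38:{1,2,19,38}  Σφ=1+1+18+18=38
q^40  k|40↦φ(k): 40:16 20:8 10:4 8:4 5:4 4:2 2:1 1:1  a_40=40
d|42:{1,2,3,6,7,14,21,42}  Σφ=1+1+2+2+6+6+12+12=42

21, 27, 35, 38, 40, 42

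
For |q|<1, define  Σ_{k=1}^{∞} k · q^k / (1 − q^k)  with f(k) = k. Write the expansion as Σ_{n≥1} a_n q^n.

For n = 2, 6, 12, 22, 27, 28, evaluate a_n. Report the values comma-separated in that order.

3, 12, 28, 36, 40, 56

q^2  k|2↦f(k): 1:1 2:2  a_2=3
q^6  k|6↦f(k): 6:6 3:3 2:2 1:1  a_6=12
[q^12] f(12)=12,f(6)=6,f(4)=4,f(3)=3,f(2)=2,f(1)=1 ⇒ 28
n=22: 22·1 11·2 2·11 1·22  f→[22+11+2+1]=36
[q^27] f(27)=27,f(9)=9,f(3)=3,f(1)=1 ⇒ 40
q^28  k|28↦f(k): 1:1 2:2 4:4 7:7 14:14 28:28  a_28=56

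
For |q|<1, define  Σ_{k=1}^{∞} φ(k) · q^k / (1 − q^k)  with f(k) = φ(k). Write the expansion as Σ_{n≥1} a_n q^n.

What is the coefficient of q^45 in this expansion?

q^45  k|45↦φ(k): 45:24 15:8 9:6 5:4 3:2 1:1  a_45=45

a_45 = 45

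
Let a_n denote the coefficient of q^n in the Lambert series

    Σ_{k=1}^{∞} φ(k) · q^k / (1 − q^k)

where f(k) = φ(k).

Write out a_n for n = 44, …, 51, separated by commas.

d|44:{1,2,4,11,22,44}  Σφ=1+1+2+10+10+20=44
d|45:{1,3,5,9,15,45}  Σφ=1+2+4+6+8+24=45
d|46:{46,23,2,1}  Σφ=22+22+1+1=46
q^47  k|47↦φ(k): 1:1 47:46  a_47=47
[q^48] φ(1)=1,φ(2)=1,φ(3)=2,φ(4)=2,φ(6)=2,φ(8)=4,φ(12)=4,φ(16)=8,φ(24)=8,φ(48)=16 ⇒ 48
[q^49] φ(1)=1,φ(7)=6,φ(49)=42 ⇒ 49
d|50:{50,25,10,5,2,1}  Σφ=20+20+4+4+1+1=50
n=51: 51·1 17·3 3·17 1·51  φ→[32+16+2+1]=51

44, 45, 46, 47, 48, 49, 50, 51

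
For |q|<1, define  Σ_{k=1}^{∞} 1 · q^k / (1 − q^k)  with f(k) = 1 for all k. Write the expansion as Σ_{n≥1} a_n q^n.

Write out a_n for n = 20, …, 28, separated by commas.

d|20:{1,2,4,5,10,20}  Σf=1+1+1+1+1+1=6
d|21:{21,7,3,1}  Σf=1+1+1+1=4
[q^22] f(22)=1,f(11)=1,f(2)=1,f(1)=1 ⇒ 4
n=23: 23·1 1·23  f→[1+1]=2
n=24: 24·1 12·2 8·3 6·4 4·6 3·8 2·12 1·24  f→[1+1+1+1+1+1+1+1]=8
[q^25] f(25)=1,f(5)=1,f(1)=1 ⇒ 3
d|26:{1,2,13,26}  Σf=1+1+1+1=4
q^27  k|27↦f(k): 1:1 3:1 9:1 27:1  a_27=4
[q^28] f(28)=1,f(14)=1,f(7)=1,f(4)=1,f(2)=1,f(1)=1 ⇒ 6

6, 4, 4, 2, 8, 3, 4, 4, 6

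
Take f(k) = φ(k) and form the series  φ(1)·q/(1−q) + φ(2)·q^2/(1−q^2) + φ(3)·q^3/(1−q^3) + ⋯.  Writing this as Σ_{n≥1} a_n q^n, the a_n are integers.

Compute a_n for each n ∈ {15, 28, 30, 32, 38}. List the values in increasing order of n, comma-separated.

[q^15] φ(15)=8,φ(5)=4,φ(3)=2,φ(1)=1 ⇒ 15
n=28: 28·1 14·2 7·4 4·7 2·14 1·28  φ→[12+6+6+2+1+1]=28
q^30  k|30↦φ(k): 1:1 2:1 3:2 5:4 6:2 10:4 15:8 30:8  a_30=30
q^32  k|32↦φ(k): 1:1 2:1 4:2 8:4 16:8 32:16  a_32=32
[q^38] φ(1)=1,φ(2)=1,φ(19)=18,φ(38)=18 ⇒ 38

15, 28, 30, 32, 38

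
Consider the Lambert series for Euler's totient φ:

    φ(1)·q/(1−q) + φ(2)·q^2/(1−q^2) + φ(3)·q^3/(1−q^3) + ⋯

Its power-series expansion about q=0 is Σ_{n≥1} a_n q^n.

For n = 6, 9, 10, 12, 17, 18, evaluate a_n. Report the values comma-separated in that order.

[q^6] φ(1)=1,φ(2)=1,φ(3)=2,φ(6)=2 ⇒ 6
[q^9] φ(1)=1,φ(3)=2,φ(9)=6 ⇒ 9
d|10:{10,5,2,1}  Σφ=4+4+1+1=10
q^12  k|12↦φ(k): 12:4 6:2 4:2 3:2 2:1 1:1  a_12=12
q^17  k|17↦φ(k): 17:16 1:1  a_17=17
d|18:{18,9,6,3,2,1}  Σφ=6+6+2+2+1+1=18

6, 9, 10, 12, 17, 18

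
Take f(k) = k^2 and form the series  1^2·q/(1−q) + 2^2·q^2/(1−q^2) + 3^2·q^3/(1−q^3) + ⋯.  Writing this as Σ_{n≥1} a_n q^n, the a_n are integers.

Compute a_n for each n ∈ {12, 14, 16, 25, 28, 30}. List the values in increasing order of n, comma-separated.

d|12:{12,6,4,3,2,1}  Σf=144+36+16+9+4+1=210
n=14: 14·1 7·2 2·7 1·14  f→[196+49+4+1]=250
[q^16] f(1)=1,f(2)=4,f(4)=16,f(8)=64,f(16)=256 ⇒ 341
[q^25] f(25)=625,f(5)=25,f(1)=1 ⇒ 651
[q^28] f(1)=1,f(2)=4,f(4)=16,f(7)=49,f(14)=196,f(28)=784 ⇒ 1050
[q^30] f(1)=1,f(2)=4,f(3)=9,f(5)=25,f(6)=36,f(10)=100,f(15)=225,f(30)=900 ⇒ 1300

210, 250, 341, 651, 1050, 1300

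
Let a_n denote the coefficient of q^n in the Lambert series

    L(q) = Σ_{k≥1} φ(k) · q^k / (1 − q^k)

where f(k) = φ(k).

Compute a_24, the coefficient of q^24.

[q^24] φ(24)=8,φ(12)=4,φ(8)=4,φ(6)=2,φ(4)=2,φ(3)=2,φ(2)=1,φ(1)=1 ⇒ 24

a_24 = 24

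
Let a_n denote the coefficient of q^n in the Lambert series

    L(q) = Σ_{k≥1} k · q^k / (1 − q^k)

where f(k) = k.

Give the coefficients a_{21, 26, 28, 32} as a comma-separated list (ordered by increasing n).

32, 42, 56, 63

n=21: 1·21 3·7 7·3 21·1  f→[1+3+7+21]=32
[q^26] f(1)=1,f(2)=2,f(13)=13,f(26)=26 ⇒ 42
q^28  k|28↦f(k): 1:1 2:2 4:4 7:7 14:14 28:28  a_28=56
q^32  k|32↦f(k): 32:32 16:16 8:8 4:4 2:2 1:1  a_32=63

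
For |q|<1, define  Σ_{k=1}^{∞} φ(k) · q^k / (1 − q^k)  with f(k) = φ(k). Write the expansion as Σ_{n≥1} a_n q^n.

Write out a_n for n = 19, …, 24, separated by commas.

n=19: 19·1 1·19  φ→[18+1]=19
n=20: 20·1 10·2 5·4 4·5 2·10 1·20  φ→[8+4+4+2+1+1]=20
n=21: 21·1 7·3 3·7 1·21  φ→[12+6+2+1]=21
[q^22] φ(22)=10,φ(11)=10,φ(2)=1,φ(1)=1 ⇒ 22
n=23: 1·23 23·1  φ→[1+22]=23
[q^24] φ(1)=1,φ(2)=1,φ(3)=2,φ(4)=2,φ(6)=2,φ(8)=4,φ(12)=4,φ(24)=8 ⇒ 24

19, 20, 21, 22, 23, 24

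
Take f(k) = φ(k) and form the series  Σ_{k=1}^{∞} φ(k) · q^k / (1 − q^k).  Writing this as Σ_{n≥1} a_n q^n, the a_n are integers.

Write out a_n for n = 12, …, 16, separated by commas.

d|12:{12,6,4,3,2,1}  Σφ=4+2+2+2+1+1=12
d|13:{13,1}  Σφ=12+1=13
[q^14] φ(1)=1,φ(2)=1,φ(7)=6,φ(14)=6 ⇒ 14
d|15:{15,5,3,1}  Σφ=8+4+2+1=15
n=16: 16·1 8·2 4·4 2·8 1·16  φ→[8+4+2+1+1]=16

12, 13, 14, 15, 16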